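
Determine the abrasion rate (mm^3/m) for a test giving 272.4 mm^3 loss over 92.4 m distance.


Rate = volume_loss / distance
= 272.4 / 92.4
= 2.948 mm^3/m

2.948 mm^3/m


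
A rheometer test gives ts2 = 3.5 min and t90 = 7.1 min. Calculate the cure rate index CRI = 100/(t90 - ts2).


CRI = 100 / (t90 - ts2)
= 100 / (7.1 - 3.5)
= 100 / 3.6
= 27.78 min^-1

27.78 min^-1


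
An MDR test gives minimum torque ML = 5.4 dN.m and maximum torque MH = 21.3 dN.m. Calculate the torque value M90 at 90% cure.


M90 = ML + 0.9 * (MH - ML)
M90 = 5.4 + 0.9 * (21.3 - 5.4)
M90 = 5.4 + 0.9 * 15.9
M90 = 19.71 dN.m

19.71 dN.m


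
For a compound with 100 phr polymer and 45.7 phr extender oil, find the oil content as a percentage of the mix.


Oil % = oil / (100 + oil) * 100
= 45.7 / (100 + 45.7) * 100
= 45.7 / 145.7 * 100
= 31.37%

31.37%


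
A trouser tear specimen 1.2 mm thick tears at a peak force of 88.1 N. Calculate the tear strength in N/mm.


Tear strength = force / thickness
= 88.1 / 1.2
= 73.42 N/mm

73.42 N/mm


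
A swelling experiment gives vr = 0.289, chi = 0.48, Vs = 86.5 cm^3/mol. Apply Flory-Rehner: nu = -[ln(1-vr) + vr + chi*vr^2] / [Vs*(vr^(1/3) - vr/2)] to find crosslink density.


ln(1 - vr) = ln(1 - 0.289) = -0.3411
Numerator = -((-0.3411) + 0.289 + 0.48 * 0.289^2) = 0.0120
Denominator = 86.5 * (0.289^(1/3) - 0.289/2) = 44.6901
nu = 0.0120 / 44.6901 = 2.6835e-04 mol/cm^3

2.6835e-04 mol/cm^3


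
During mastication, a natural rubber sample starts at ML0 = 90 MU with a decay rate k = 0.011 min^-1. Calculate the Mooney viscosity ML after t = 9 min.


ML = ML0 * exp(-k * t)
ML = 90 * exp(-0.011 * 9)
ML = 90 * 0.9057
ML = 81.52 MU

81.52 MU


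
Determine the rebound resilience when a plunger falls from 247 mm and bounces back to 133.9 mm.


Resilience = h_rebound / h_drop * 100
= 133.9 / 247 * 100
= 54.2%

54.2%


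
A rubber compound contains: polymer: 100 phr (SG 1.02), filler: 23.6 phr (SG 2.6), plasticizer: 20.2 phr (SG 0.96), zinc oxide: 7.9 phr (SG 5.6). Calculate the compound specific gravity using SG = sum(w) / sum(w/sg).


Sum of weights = 151.7
Volume contributions:
  polymer: 100/1.02 = 98.0392
  filler: 23.6/2.6 = 9.0769
  plasticizer: 20.2/0.96 = 21.0417
  zinc oxide: 7.9/5.6 = 1.4107
Sum of volumes = 129.5685
SG = 151.7 / 129.5685 = 1.171

SG = 1.171


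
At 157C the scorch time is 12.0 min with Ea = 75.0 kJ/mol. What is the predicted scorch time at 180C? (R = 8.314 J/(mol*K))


Convert temperatures: T1 = 157 + 273.15 = 430.15 K, T2 = 180 + 273.15 = 453.15 K
ts2_new = 12.0 * exp(75000 / 8.314 * (1/453.15 - 1/430.15))
1/T2 - 1/T1 = -1.1800e-04
ts2_new = 4.14 min

4.14 min


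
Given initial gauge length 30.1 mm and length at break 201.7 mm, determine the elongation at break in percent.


Elongation = (Lf - L0) / L0 * 100
= (201.7 - 30.1) / 30.1 * 100
= 171.6 / 30.1 * 100
= 570.1%

570.1%


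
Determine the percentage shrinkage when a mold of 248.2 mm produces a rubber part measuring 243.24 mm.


Shrinkage = (mold - part) / mold * 100
= (248.2 - 243.24) / 248.2 * 100
= 4.96 / 248.2 * 100
= 2.0%

2.0%


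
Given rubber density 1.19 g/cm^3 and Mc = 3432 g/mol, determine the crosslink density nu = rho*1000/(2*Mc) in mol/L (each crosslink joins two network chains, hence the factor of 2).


nu = rho * 1000 / (2 * Mc)
nu = 1.19 * 1000 / (2 * 3432)
nu = 1190.0 / 6864
nu = 0.1734 mol/L

0.1734 mol/L


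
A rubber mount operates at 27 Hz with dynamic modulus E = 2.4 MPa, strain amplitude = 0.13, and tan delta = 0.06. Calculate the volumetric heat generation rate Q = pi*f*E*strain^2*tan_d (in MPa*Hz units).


Q = pi * f * E * strain^2 * tan_d
= pi * 27 * 2.4 * 0.13^2 * 0.06
= pi * 27 * 2.4 * 0.0169 * 0.06
= 0.2064

Q = 0.2064


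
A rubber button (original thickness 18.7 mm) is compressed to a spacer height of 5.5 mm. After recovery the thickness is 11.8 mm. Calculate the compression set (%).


CS = (t0 - recovered) / (t0 - ts) * 100
= (18.7 - 11.8) / (18.7 - 5.5) * 100
= 6.9 / 13.2 * 100
= 52.3%

52.3%


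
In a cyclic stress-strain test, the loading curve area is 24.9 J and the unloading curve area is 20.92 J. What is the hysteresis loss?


Hysteresis loss = loading - unloading
= 24.9 - 20.92
= 3.98 J

3.98 J


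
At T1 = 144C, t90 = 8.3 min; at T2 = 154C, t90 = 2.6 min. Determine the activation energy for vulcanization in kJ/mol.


T1 = 417.15 K, T2 = 427.15 K
1/T1 - 1/T2 = 5.6121e-05
ln(t1/t2) = ln(8.3/2.6) = 1.1607
Ea = 8.314 * 1.1607 / 5.6121e-05 = 171956.7199 J/mol
Ea = 171.96 kJ/mol

171.96 kJ/mol


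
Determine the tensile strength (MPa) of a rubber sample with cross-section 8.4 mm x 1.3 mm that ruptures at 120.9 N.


Area = width * thickness = 8.4 * 1.3 = 10.92 mm^2
TS = force / area = 120.9 / 10.92 = 11.07 MPa

11.07 MPa


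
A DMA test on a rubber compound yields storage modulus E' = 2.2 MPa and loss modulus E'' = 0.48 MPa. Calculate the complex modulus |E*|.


|E*| = sqrt(E'^2 + E''^2)
= sqrt(2.2^2 + 0.48^2)
= sqrt(4.8400 + 0.2304)
= 2.252 MPa

2.252 MPa


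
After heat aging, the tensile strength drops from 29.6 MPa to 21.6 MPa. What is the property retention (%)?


Retention = aged / original * 100
= 21.6 / 29.6 * 100
= 73.0%

73.0%


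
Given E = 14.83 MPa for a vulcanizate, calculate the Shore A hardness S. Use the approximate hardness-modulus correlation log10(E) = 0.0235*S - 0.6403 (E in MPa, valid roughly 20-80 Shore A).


log10(E) = 0.0235*S - 0.6403  =>  S = (log10(E) + 0.6403) / 0.0235
log10(14.83) = 1.171141
S = (1.171141 + 0.6403) / 0.0235 = 1.811441 / 0.0235
S = 77.1

Shore A = 77.1


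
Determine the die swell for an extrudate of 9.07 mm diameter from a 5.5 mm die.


Die swell ratio = D_extrudate / D_die
= 9.07 / 5.5
= 1.649

Die swell = 1.649


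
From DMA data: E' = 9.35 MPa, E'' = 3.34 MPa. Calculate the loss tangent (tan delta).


tan delta = E'' / E'
= 3.34 / 9.35
= 0.3572

tan delta = 0.3572


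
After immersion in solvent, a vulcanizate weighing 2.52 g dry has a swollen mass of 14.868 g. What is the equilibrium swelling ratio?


Q = W_swollen / W_dry
Q = 14.868 / 2.52
Q = 5.9

Q = 5.9


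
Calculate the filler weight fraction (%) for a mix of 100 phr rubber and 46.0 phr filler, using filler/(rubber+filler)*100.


Filler % = filler / (rubber + filler) * 100
= 46.0 / (100 + 46.0) * 100
= 46.0 / 146.0 * 100
= 31.51%

31.51%


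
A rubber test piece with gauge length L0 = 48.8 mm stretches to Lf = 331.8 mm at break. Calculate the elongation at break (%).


Elongation = (Lf - L0) / L0 * 100
= (331.8 - 48.8) / 48.8 * 100
= 283.0 / 48.8 * 100
= 579.9%

579.9%


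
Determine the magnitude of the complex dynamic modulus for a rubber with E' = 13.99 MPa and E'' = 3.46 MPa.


|E*| = sqrt(E'^2 + E''^2)
= sqrt(13.99^2 + 3.46^2)
= sqrt(195.7201 + 11.9716)
= 14.412 MPa

14.412 MPa


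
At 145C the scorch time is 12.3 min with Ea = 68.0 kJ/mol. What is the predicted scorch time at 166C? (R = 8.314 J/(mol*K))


Convert temperatures: T1 = 145 + 273.15 = 418.15 K, T2 = 166 + 273.15 = 439.15 K
ts2_new = 12.3 * exp(68000 / 8.314 * (1/439.15 - 1/418.15))
1/T2 - 1/T1 = -1.1436e-04
ts2_new = 4.83 min

4.83 min


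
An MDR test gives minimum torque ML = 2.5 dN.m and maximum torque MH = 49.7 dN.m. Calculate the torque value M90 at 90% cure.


M90 = ML + 0.9 * (MH - ML)
M90 = 2.5 + 0.9 * (49.7 - 2.5)
M90 = 2.5 + 0.9 * 47.2
M90 = 44.98 dN.m

44.98 dN.m


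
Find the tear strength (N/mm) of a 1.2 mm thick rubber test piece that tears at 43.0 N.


Tear strength = force / thickness
= 43.0 / 1.2
= 35.83 N/mm

35.83 N/mm


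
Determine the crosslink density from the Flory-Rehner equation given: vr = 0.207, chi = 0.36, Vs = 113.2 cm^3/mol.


ln(1 - vr) = ln(1 - 0.207) = -0.2319
Numerator = -((-0.2319) + 0.207 + 0.36 * 0.207^2) = 0.0095
Denominator = 113.2 * (0.207^(1/3) - 0.207/2) = 55.2471
nu = 0.0095 / 55.2471 = 1.7207e-04 mol/cm^3

1.7207e-04 mol/cm^3


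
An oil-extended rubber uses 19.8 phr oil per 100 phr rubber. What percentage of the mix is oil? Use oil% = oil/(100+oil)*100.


Oil % = oil / (100 + oil) * 100
= 19.8 / (100 + 19.8) * 100
= 19.8 / 119.8 * 100
= 16.53%

16.53%


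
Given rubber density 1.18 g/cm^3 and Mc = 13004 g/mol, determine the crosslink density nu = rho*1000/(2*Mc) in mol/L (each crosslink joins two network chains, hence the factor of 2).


nu = rho * 1000 / (2 * Mc)
nu = 1.18 * 1000 / (2 * 13004)
nu = 1180.0 / 26008
nu = 0.0454 mol/L

0.0454 mol/L


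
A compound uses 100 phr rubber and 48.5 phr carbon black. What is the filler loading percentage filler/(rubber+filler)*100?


Filler % = filler / (rubber + filler) * 100
= 48.5 / (100 + 48.5) * 100
= 48.5 / 148.5 * 100
= 32.66%

32.66%


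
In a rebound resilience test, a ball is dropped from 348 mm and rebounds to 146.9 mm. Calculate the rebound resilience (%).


Resilience = h_rebound / h_drop * 100
= 146.9 / 348 * 100
= 42.2%

42.2%


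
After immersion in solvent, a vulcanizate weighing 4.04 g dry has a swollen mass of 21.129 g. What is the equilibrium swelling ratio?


Q = W_swollen / W_dry
Q = 21.129 / 4.04
Q = 5.23

Q = 5.23


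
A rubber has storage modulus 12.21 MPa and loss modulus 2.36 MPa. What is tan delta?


tan delta = E'' / E'
= 2.36 / 12.21
= 0.1933

tan delta = 0.1933


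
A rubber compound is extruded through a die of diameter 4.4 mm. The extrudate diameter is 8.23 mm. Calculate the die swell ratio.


Die swell ratio = D_extrudate / D_die
= 8.23 / 4.4
= 1.87

Die swell = 1.87


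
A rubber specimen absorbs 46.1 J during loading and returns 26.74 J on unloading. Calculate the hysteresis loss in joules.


Hysteresis loss = loading - unloading
= 46.1 - 26.74
= 19.36 J

19.36 J


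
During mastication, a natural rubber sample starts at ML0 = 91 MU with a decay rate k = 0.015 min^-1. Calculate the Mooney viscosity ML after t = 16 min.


ML = ML0 * exp(-k * t)
ML = 91 * exp(-0.015 * 16)
ML = 91 * 0.7866
ML = 71.58 MU

71.58 MU


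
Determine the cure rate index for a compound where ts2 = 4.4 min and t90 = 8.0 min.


CRI = 100 / (t90 - ts2)
= 100 / (8.0 - 4.4)
= 100 / 3.6
= 27.78 min^-1

27.78 min^-1


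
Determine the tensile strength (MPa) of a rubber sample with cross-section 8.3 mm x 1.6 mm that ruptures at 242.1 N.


Area = width * thickness = 8.3 * 1.6 = 13.28 mm^2
TS = force / area = 242.1 / 13.28 = 18.23 MPa

18.23 MPa


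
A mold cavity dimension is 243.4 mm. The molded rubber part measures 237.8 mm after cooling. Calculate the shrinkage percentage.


Shrinkage = (mold - part) / mold * 100
= (243.4 - 237.8) / 243.4 * 100
= 5.6 / 243.4 * 100
= 2.3%

2.3%


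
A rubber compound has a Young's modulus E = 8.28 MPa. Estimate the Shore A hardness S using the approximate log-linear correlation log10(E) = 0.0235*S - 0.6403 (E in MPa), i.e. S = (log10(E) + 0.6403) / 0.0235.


log10(E) = 0.0235*S - 0.6403  =>  S = (log10(E) + 0.6403) / 0.0235
log10(8.28) = 0.918030
S = (0.918030 + 0.6403) / 0.0235 = 1.558330 / 0.0235
S = 66.3

Shore A = 66.3


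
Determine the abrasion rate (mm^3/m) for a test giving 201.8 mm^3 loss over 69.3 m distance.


Rate = volume_loss / distance
= 201.8 / 69.3
= 2.912 mm^3/m

2.912 mm^3/m


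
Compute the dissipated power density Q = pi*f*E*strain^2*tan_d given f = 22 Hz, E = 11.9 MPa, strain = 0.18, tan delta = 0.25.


Q = pi * f * E * strain^2 * tan_d
= pi * 22 * 11.9 * 0.18^2 * 0.25
= pi * 22 * 11.9 * 0.0324 * 0.25
= 6.6620

Q = 6.6620


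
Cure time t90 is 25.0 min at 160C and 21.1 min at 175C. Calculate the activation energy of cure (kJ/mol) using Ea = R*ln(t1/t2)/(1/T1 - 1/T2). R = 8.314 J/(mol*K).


T1 = 433.15 K, T2 = 448.15 K
1/T1 - 1/T2 = 7.7273e-05
ln(t1/t2) = ln(25.0/21.1) = 0.1696
Ea = 8.314 * 0.1696 / 7.7273e-05 = 18247.9238 J/mol
Ea = 18.25 kJ/mol

18.25 kJ/mol


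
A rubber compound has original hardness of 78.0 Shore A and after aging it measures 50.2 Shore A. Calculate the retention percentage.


Retention = aged / original * 100
= 50.2 / 78.0 * 100
= 64.4%

64.4%


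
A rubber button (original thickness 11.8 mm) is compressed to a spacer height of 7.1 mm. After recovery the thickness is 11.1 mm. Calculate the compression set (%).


CS = (t0 - recovered) / (t0 - ts) * 100
= (11.8 - 11.1) / (11.8 - 7.1) * 100
= 0.7 / 4.7 * 100
= 14.9%

14.9%


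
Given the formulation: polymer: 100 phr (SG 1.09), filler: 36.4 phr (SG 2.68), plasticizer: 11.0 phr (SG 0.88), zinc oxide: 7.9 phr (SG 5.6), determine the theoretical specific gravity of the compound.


Sum of weights = 155.3
Volume contributions:
  polymer: 100/1.09 = 91.7431
  filler: 36.4/2.68 = 13.5821
  plasticizer: 11.0/0.88 = 12.5000
  zinc oxide: 7.9/5.6 = 1.4107
Sum of volumes = 119.2359
SG = 155.3 / 119.2359 = 1.302

SG = 1.302


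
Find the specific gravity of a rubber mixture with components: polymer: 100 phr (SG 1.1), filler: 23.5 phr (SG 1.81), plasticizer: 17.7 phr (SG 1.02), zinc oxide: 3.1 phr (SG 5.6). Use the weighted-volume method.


Sum of weights = 144.3
Volume contributions:
  polymer: 100/1.1 = 90.9091
  filler: 23.5/1.81 = 12.9834
  plasticizer: 17.7/1.02 = 17.3529
  zinc oxide: 3.1/5.6 = 0.5536
Sum of volumes = 121.7990
SG = 144.3 / 121.7990 = 1.185

SG = 1.185


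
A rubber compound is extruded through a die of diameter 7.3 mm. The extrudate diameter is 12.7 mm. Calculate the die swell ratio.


Die swell ratio = D_extrudate / D_die
= 12.7 / 7.3
= 1.74

Die swell = 1.74


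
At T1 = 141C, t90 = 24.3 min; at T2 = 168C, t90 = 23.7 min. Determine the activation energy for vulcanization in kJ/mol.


T1 = 414.15 K, T2 = 441.15 K
1/T1 - 1/T2 = 1.4778e-04
ln(t1/t2) = ln(24.3/23.7) = 0.0250
Ea = 8.314 * 0.0250 / 1.4778e-04 = 1406.5424 J/mol
Ea = 1.41 kJ/mol

1.41 kJ/mol


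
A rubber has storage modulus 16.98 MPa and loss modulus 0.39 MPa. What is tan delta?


tan delta = E'' / E'
= 0.39 / 16.98
= 0.023

tan delta = 0.023


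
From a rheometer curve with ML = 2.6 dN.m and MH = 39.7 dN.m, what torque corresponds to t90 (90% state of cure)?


M90 = ML + 0.9 * (MH - ML)
M90 = 2.6 + 0.9 * (39.7 - 2.6)
M90 = 2.6 + 0.9 * 37.1
M90 = 35.99 dN.m

35.99 dN.m


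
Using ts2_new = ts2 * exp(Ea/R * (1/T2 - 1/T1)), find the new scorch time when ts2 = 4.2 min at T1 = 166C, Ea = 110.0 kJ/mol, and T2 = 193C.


Convert temperatures: T1 = 166 + 273.15 = 439.15 K, T2 = 193 + 273.15 = 466.15 K
ts2_new = 4.2 * exp(110000 / 8.314 * (1/466.15 - 1/439.15))
1/T2 - 1/T1 = -1.3189e-04
ts2_new = 0.73 min

0.73 min


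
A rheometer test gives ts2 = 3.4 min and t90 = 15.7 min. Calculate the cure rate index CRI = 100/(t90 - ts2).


CRI = 100 / (t90 - ts2)
= 100 / (15.7 - 3.4)
= 100 / 12.3
= 8.13 min^-1

8.13 min^-1


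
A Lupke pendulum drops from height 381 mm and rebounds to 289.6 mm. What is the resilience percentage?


Resilience = h_rebound / h_drop * 100
= 289.6 / 381 * 100
= 76.0%

76.0%


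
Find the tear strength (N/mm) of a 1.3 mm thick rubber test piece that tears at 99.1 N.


Tear strength = force / thickness
= 99.1 / 1.3
= 76.23 N/mm

76.23 N/mm


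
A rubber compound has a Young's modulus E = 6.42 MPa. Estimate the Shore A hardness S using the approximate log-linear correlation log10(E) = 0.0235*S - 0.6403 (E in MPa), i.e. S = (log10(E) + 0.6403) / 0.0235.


log10(E) = 0.0235*S - 0.6403  =>  S = (log10(E) + 0.6403) / 0.0235
log10(6.42) = 0.807535
S = (0.807535 + 0.6403) / 0.0235 = 1.447835 / 0.0235
S = 61.6

Shore A = 61.6


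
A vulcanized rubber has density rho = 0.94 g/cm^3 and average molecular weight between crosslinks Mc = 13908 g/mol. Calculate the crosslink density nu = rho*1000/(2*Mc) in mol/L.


nu = rho * 1000 / (2 * Mc)
nu = 0.94 * 1000 / (2 * 13908)
nu = 940.0 / 27816
nu = 0.0338 mol/L

0.0338 mol/L


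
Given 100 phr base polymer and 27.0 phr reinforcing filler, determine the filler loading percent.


Filler % = filler / (rubber + filler) * 100
= 27.0 / (100 + 27.0) * 100
= 27.0 / 127.0 * 100
= 21.26%

21.26%


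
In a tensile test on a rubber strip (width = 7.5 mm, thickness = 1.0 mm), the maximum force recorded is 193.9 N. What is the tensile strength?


Area = width * thickness = 7.5 * 1.0 = 7.5 mm^2
TS = force / area = 193.9 / 7.5 = 25.85 MPa

25.85 MPa


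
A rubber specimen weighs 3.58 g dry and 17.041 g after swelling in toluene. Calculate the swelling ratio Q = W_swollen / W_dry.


Q = W_swollen / W_dry
Q = 17.041 / 3.58
Q = 4.76

Q = 4.76


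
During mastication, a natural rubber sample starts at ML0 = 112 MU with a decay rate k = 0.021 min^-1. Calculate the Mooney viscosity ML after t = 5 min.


ML = ML0 * exp(-k * t)
ML = 112 * exp(-0.021 * 5)
ML = 112 * 0.9003
ML = 100.84 MU

100.84 MU


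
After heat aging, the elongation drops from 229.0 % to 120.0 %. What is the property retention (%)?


Retention = aged / original * 100
= 120.0 / 229.0 * 100
= 52.4%

52.4%


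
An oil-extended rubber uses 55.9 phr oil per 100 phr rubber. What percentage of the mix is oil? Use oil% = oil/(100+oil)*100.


Oil % = oil / (100 + oil) * 100
= 55.9 / (100 + 55.9) * 100
= 55.9 / 155.9 * 100
= 35.86%

35.86%


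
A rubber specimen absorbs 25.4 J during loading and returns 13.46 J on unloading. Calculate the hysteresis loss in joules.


Hysteresis loss = loading - unloading
= 25.4 - 13.46
= 11.94 J

11.94 J


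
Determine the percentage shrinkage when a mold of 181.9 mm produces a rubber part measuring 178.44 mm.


Shrinkage = (mold - part) / mold * 100
= (181.9 - 178.44) / 181.9 * 100
= 3.46 / 181.9 * 100
= 1.9%

1.9%


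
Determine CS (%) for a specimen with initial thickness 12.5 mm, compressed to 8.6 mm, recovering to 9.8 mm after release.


CS = (t0 - recovered) / (t0 - ts) * 100
= (12.5 - 9.8) / (12.5 - 8.6) * 100
= 2.7 / 3.9 * 100
= 69.2%

69.2%


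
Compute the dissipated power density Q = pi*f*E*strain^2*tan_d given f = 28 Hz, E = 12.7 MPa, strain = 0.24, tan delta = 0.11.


Q = pi * f * E * strain^2 * tan_d
= pi * 28 * 12.7 * 0.24^2 * 0.11
= pi * 28 * 12.7 * 0.0576 * 0.11
= 7.0783

Q = 7.0783


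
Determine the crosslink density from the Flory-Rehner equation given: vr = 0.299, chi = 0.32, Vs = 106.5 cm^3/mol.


ln(1 - vr) = ln(1 - 0.299) = -0.3552
Numerator = -((-0.3552) + 0.299 + 0.32 * 0.299^2) = 0.0276
Denominator = 106.5 * (0.299^(1/3) - 0.299/2) = 55.2936
nu = 0.0276 / 55.2936 = 4.9986e-04 mol/cm^3

4.9986e-04 mol/cm^3


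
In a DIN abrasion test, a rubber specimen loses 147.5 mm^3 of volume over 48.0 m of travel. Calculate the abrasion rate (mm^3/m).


Rate = volume_loss / distance
= 147.5 / 48.0
= 3.073 mm^3/m

3.073 mm^3/m


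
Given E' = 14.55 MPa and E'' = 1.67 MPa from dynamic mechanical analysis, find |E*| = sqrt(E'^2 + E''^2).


|E*| = sqrt(E'^2 + E''^2)
= sqrt(14.55^2 + 1.67^2)
= sqrt(211.7025 + 2.7889)
= 14.646 MPa

14.646 MPa


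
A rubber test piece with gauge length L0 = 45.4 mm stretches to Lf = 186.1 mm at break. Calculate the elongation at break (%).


Elongation = (Lf - L0) / L0 * 100
= (186.1 - 45.4) / 45.4 * 100
= 140.7 / 45.4 * 100
= 309.9%

309.9%


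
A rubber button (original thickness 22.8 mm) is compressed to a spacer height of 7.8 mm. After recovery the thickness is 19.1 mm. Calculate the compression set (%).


CS = (t0 - recovered) / (t0 - ts) * 100
= (22.8 - 19.1) / (22.8 - 7.8) * 100
= 3.7 / 15.0 * 100
= 24.7%

24.7%


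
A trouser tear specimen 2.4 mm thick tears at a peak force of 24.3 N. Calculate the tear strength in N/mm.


Tear strength = force / thickness
= 24.3 / 2.4
= 10.12 N/mm

10.12 N/mm


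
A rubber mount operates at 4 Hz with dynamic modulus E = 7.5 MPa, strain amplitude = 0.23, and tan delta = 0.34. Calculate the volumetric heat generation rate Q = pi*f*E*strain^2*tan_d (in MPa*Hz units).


Q = pi * f * E * strain^2 * tan_d
= pi * 4 * 7.5 * 0.23^2 * 0.34
= pi * 4 * 7.5 * 0.0529 * 0.34
= 1.6951

Q = 1.6951


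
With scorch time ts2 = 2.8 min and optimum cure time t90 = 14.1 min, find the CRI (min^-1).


CRI = 100 / (t90 - ts2)
= 100 / (14.1 - 2.8)
= 100 / 11.3
= 8.85 min^-1

8.85 min^-1


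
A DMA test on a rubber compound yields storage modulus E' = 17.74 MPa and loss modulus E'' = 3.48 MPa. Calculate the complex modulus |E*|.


|E*| = sqrt(E'^2 + E''^2)
= sqrt(17.74^2 + 3.48^2)
= sqrt(314.7076 + 12.1104)
= 18.078 MPa

18.078 MPa


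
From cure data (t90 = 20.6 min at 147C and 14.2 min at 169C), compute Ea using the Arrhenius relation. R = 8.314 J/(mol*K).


T1 = 420.15 K, T2 = 442.15 K
1/T1 - 1/T2 = 1.1843e-04
ln(t1/t2) = ln(20.6/14.2) = 0.3720
Ea = 8.314 * 0.3720 / 1.1843e-04 = 26119.3045 J/mol
Ea = 26.12 kJ/mol

26.12 kJ/mol


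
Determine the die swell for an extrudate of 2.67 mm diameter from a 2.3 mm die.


Die swell ratio = D_extrudate / D_die
= 2.67 / 2.3
= 1.161

Die swell = 1.161


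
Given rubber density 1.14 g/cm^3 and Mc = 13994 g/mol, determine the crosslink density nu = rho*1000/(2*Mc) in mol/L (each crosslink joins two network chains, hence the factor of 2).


nu = rho * 1000 / (2 * Mc)
nu = 1.14 * 1000 / (2 * 13994)
nu = 1140.0 / 27988
nu = 0.0407 mol/L

0.0407 mol/L


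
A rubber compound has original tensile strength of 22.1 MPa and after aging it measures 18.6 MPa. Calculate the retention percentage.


Retention = aged / original * 100
= 18.6 / 22.1 * 100
= 84.2%

84.2%


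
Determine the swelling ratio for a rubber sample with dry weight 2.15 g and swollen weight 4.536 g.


Q = W_swollen / W_dry
Q = 4.536 / 2.15
Q = 2.11

Q = 2.11


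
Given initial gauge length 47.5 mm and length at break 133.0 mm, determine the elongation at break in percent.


Elongation = (Lf - L0) / L0 * 100
= (133.0 - 47.5) / 47.5 * 100
= 85.5 / 47.5 * 100
= 180.0%

180.0%


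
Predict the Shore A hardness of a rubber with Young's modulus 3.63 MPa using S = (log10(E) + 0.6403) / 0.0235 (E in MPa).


log10(E) = 0.0235*S - 0.6403  =>  S = (log10(E) + 0.6403) / 0.0235
log10(3.63) = 0.559907
S = (0.559907 + 0.6403) / 0.0235 = 1.200207 / 0.0235
S = 51.1

Shore A = 51.1


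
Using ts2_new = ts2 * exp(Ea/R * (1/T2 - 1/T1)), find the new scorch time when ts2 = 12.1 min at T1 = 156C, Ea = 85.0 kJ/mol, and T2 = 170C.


Convert temperatures: T1 = 156 + 273.15 = 429.15 K, T2 = 170 + 273.15 = 443.15 K
ts2_new = 12.1 * exp(85000 / 8.314 * (1/443.15 - 1/429.15))
1/T2 - 1/T1 = -7.3615e-05
ts2_new = 5.7 min

5.7 min


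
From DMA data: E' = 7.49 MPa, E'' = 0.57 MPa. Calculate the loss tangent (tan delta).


tan delta = E'' / E'
= 0.57 / 7.49
= 0.0761

tan delta = 0.0761


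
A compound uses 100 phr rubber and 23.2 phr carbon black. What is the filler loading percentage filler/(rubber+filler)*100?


Filler % = filler / (rubber + filler) * 100
= 23.2 / (100 + 23.2) * 100
= 23.2 / 123.2 * 100
= 18.83%

18.83%


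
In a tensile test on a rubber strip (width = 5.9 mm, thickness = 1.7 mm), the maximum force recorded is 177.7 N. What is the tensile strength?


Area = width * thickness = 5.9 * 1.7 = 10.03 mm^2
TS = force / area = 177.7 / 10.03 = 17.72 MPa

17.72 MPa


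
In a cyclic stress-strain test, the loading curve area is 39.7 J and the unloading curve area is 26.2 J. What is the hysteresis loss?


Hysteresis loss = loading - unloading
= 39.7 - 26.2
= 13.5 J

13.5 J


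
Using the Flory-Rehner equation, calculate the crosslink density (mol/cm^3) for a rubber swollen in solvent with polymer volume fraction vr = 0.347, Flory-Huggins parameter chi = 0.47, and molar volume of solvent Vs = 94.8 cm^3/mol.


ln(1 - vr) = ln(1 - 0.347) = -0.4262
Numerator = -((-0.4262) + 0.347 + 0.47 * 0.347^2) = 0.0226
Denominator = 94.8 * (0.347^(1/3) - 0.347/2) = 50.1692
nu = 0.0226 / 50.1692 = 4.5020e-04 mol/cm^3

4.5020e-04 mol/cm^3


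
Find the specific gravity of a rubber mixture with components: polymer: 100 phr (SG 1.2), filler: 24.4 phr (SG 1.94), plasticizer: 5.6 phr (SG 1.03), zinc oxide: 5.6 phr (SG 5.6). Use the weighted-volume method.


Sum of weights = 135.6
Volume contributions:
  polymer: 100/1.2 = 83.3333
  filler: 24.4/1.94 = 12.5773
  plasticizer: 5.6/1.03 = 5.4369
  zinc oxide: 5.6/5.6 = 1.0000
Sum of volumes = 102.3475
SG = 135.6 / 102.3475 = 1.325

SG = 1.325


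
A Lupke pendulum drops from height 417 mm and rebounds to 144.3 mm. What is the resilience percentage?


Resilience = h_rebound / h_drop * 100
= 144.3 / 417 * 100
= 34.6%

34.6%


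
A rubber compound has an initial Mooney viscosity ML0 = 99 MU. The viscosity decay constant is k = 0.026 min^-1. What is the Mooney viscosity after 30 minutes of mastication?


ML = ML0 * exp(-k * t)
ML = 99 * exp(-0.026 * 30)
ML = 99 * 0.4584
ML = 45.38 MU

45.38 MU


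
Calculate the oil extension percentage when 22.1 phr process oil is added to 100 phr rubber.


Oil % = oil / (100 + oil) * 100
= 22.1 / (100 + 22.1) * 100
= 22.1 / 122.1 * 100
= 18.1%

18.1%


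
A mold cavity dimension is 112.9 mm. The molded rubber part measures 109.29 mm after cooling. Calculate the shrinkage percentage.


Shrinkage = (mold - part) / mold * 100
= (112.9 - 109.29) / 112.9 * 100
= 3.61 / 112.9 * 100
= 3.2%

3.2%


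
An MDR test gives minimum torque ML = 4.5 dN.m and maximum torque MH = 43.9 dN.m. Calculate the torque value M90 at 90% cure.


M90 = ML + 0.9 * (MH - ML)
M90 = 4.5 + 0.9 * (43.9 - 4.5)
M90 = 4.5 + 0.9 * 39.4
M90 = 39.96 dN.m

39.96 dN.m


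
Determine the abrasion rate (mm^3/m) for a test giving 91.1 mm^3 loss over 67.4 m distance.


Rate = volume_loss / distance
= 91.1 / 67.4
= 1.352 mm^3/m

1.352 mm^3/m


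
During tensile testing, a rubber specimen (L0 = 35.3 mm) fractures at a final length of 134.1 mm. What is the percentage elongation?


Elongation = (Lf - L0) / L0 * 100
= (134.1 - 35.3) / 35.3 * 100
= 98.8 / 35.3 * 100
= 279.9%

279.9%


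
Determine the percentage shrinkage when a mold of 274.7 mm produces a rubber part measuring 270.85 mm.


Shrinkage = (mold - part) / mold * 100
= (274.7 - 270.85) / 274.7 * 100
= 3.85 / 274.7 * 100
= 1.4%

1.4%


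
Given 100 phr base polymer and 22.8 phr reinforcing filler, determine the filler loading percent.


Filler % = filler / (rubber + filler) * 100
= 22.8 / (100 + 22.8) * 100
= 22.8 / 122.8 * 100
= 18.57%

18.57%


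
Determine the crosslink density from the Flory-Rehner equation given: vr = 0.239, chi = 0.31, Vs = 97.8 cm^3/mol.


ln(1 - vr) = ln(1 - 0.239) = -0.2731
Numerator = -((-0.2731) + 0.239 + 0.31 * 0.239^2) = 0.0164
Denominator = 97.8 * (0.239^(1/3) - 0.239/2) = 49.0058
nu = 0.0164 / 49.0058 = 3.3495e-04 mol/cm^3

3.3495e-04 mol/cm^3


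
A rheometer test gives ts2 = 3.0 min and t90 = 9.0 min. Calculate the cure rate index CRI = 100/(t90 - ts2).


CRI = 100 / (t90 - ts2)
= 100 / (9.0 - 3.0)
= 100 / 6.0
= 16.67 min^-1

16.67 min^-1


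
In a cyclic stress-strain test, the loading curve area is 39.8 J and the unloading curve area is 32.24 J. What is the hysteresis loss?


Hysteresis loss = loading - unloading
= 39.8 - 32.24
= 7.56 J

7.56 J


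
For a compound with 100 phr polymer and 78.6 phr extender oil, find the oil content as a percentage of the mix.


Oil % = oil / (100 + oil) * 100
= 78.6 / (100 + 78.6) * 100
= 78.6 / 178.6 * 100
= 44.01%

44.01%


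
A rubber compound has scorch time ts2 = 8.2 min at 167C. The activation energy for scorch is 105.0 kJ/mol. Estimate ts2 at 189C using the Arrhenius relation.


Convert temperatures: T1 = 167 + 273.15 = 440.15 K, T2 = 189 + 273.15 = 462.15 K
ts2_new = 8.2 * exp(105000 / 8.314 * (1/462.15 - 1/440.15))
1/T2 - 1/T1 = -1.0815e-04
ts2_new = 2.09 min

2.09 min


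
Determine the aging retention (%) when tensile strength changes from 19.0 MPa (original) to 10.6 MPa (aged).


Retention = aged / original * 100
= 10.6 / 19.0 * 100
= 55.8%

55.8%


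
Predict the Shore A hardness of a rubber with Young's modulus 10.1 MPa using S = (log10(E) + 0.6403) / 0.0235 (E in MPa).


log10(E) = 0.0235*S - 0.6403  =>  S = (log10(E) + 0.6403) / 0.0235
log10(10.1) = 1.004321
S = (1.004321 + 0.6403) / 0.0235 = 1.644621 / 0.0235
S = 70.0

Shore A = 70.0


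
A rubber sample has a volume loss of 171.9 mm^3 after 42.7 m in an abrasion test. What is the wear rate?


Rate = volume_loss / distance
= 171.9 / 42.7
= 4.026 mm^3/m

4.026 mm^3/m


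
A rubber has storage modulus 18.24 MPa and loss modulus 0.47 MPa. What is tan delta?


tan delta = E'' / E'
= 0.47 / 18.24
= 0.0258

tan delta = 0.0258


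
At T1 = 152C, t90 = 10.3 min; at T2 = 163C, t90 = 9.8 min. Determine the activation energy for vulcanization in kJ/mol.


T1 = 425.15 K, T2 = 436.15 K
1/T1 - 1/T2 = 5.9322e-05
ln(t1/t2) = ln(10.3/9.8) = 0.0498
Ea = 8.314 * 0.0498 / 5.9322e-05 = 6974.1124 J/mol
Ea = 6.97 kJ/mol

6.97 kJ/mol


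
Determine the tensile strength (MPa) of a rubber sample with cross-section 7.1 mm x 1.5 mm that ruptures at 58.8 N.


Area = width * thickness = 7.1 * 1.5 = 10.65 mm^2
TS = force / area = 58.8 / 10.65 = 5.52 MPa

5.52 MPa


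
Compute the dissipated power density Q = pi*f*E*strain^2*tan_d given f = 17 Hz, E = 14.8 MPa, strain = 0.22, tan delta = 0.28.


Q = pi * f * E * strain^2 * tan_d
= pi * 17 * 14.8 * 0.22^2 * 0.28
= pi * 17 * 14.8 * 0.0484 * 0.28
= 10.7118

Q = 10.7118


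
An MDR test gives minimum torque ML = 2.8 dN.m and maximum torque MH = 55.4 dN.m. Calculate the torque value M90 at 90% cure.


M90 = ML + 0.9 * (MH - ML)
M90 = 2.8 + 0.9 * (55.4 - 2.8)
M90 = 2.8 + 0.9 * 52.6
M90 = 50.14 dN.m

50.14 dN.m


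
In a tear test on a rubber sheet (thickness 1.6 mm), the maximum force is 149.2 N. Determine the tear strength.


Tear strength = force / thickness
= 149.2 / 1.6
= 93.25 N/mm

93.25 N/mm


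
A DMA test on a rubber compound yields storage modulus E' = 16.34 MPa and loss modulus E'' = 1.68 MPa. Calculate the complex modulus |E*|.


|E*| = sqrt(E'^2 + E''^2)
= sqrt(16.34^2 + 1.68^2)
= sqrt(266.9956 + 2.8224)
= 16.426 MPa

16.426 MPa


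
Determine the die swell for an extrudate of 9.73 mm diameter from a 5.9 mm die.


Die swell ratio = D_extrudate / D_die
= 9.73 / 5.9
= 1.649

Die swell = 1.649


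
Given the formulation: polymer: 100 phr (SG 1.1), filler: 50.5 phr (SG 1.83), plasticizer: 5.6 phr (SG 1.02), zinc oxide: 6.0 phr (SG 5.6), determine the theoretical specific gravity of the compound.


Sum of weights = 162.1
Volume contributions:
  polymer: 100/1.1 = 90.9091
  filler: 50.5/1.83 = 27.5956
  plasticizer: 5.6/1.02 = 5.4902
  zinc oxide: 6.0/5.6 = 1.0714
Sum of volumes = 125.0663
SG = 162.1 / 125.0663 = 1.296

SG = 1.296


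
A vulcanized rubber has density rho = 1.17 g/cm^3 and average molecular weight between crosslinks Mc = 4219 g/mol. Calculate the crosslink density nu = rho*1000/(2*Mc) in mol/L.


nu = rho * 1000 / (2 * Mc)
nu = 1.17 * 1000 / (2 * 4219)
nu = 1170.0 / 8438
nu = 0.1387 mol/L

0.1387 mol/L


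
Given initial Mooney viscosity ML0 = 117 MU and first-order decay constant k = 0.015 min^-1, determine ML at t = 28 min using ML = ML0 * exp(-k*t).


ML = ML0 * exp(-k * t)
ML = 117 * exp(-0.015 * 28)
ML = 117 * 0.6570
ML = 76.87 MU

76.87 MU


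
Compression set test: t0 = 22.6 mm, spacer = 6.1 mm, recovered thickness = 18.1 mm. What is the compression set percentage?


CS = (t0 - recovered) / (t0 - ts) * 100
= (22.6 - 18.1) / (22.6 - 6.1) * 100
= 4.5 / 16.5 * 100
= 27.3%

27.3%


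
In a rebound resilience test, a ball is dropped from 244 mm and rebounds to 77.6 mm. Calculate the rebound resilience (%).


Resilience = h_rebound / h_drop * 100
= 77.6 / 244 * 100
= 31.8%

31.8%


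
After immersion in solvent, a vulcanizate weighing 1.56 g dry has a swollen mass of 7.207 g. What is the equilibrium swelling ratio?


Q = W_swollen / W_dry
Q = 7.207 / 1.56
Q = 4.62

Q = 4.62


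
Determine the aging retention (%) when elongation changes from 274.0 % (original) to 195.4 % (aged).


Retention = aged / original * 100
= 195.4 / 274.0 * 100
= 71.3%

71.3%


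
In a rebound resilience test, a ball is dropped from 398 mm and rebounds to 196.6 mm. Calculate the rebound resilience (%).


Resilience = h_rebound / h_drop * 100
= 196.6 / 398 * 100
= 49.4%

49.4%


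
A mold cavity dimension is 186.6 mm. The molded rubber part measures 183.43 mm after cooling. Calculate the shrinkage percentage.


Shrinkage = (mold - part) / mold * 100
= (186.6 - 183.43) / 186.6 * 100
= 3.17 / 186.6 * 100
= 1.7%

1.7%


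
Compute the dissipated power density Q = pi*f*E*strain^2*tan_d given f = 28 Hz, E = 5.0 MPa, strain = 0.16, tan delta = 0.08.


Q = pi * f * E * strain^2 * tan_d
= pi * 28 * 5.0 * 0.16^2 * 0.08
= pi * 28 * 5.0 * 0.0256 * 0.08
= 0.9008

Q = 0.9008


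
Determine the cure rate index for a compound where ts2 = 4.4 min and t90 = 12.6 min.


CRI = 100 / (t90 - ts2)
= 100 / (12.6 - 4.4)
= 100 / 8.2
= 12.2 min^-1

12.2 min^-1


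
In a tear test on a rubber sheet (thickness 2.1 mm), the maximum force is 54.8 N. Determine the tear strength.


Tear strength = force / thickness
= 54.8 / 2.1
= 26.1 N/mm

26.1 N/mm


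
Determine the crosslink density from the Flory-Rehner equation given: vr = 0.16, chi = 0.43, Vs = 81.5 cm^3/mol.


ln(1 - vr) = ln(1 - 0.16) = -0.1744
Numerator = -((-0.1744) + 0.16 + 0.43 * 0.16^2) = 0.0033
Denominator = 81.5 * (0.16^(1/3) - 0.16/2) = 37.7250
nu = 0.0033 / 37.7250 = 8.8678e-05 mol/cm^3

8.8678e-05 mol/cm^3


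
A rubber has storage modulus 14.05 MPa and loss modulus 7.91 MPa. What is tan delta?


tan delta = E'' / E'
= 7.91 / 14.05
= 0.563

tan delta = 0.563


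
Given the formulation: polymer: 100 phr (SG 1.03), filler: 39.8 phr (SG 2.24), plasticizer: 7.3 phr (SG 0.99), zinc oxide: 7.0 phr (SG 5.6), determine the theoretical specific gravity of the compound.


Sum of weights = 154.1
Volume contributions:
  polymer: 100/1.03 = 97.0874
  filler: 39.8/2.24 = 17.7679
  plasticizer: 7.3/0.99 = 7.3737
  zinc oxide: 7.0/5.6 = 1.2500
Sum of volumes = 123.4790
SG = 154.1 / 123.4790 = 1.248

SG = 1.248


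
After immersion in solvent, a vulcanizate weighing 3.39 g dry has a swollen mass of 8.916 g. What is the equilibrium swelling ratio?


Q = W_swollen / W_dry
Q = 8.916 / 3.39
Q = 2.63

Q = 2.63


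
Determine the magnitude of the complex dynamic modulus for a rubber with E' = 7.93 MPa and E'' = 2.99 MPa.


|E*| = sqrt(E'^2 + E''^2)
= sqrt(7.93^2 + 2.99^2)
= sqrt(62.8849 + 8.9401)
= 8.475 MPa

8.475 MPa


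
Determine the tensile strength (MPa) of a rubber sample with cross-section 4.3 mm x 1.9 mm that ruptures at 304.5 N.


Area = width * thickness = 4.3 * 1.9 = 8.17 mm^2
TS = force / area = 304.5 / 8.17 = 37.27 MPa

37.27 MPa


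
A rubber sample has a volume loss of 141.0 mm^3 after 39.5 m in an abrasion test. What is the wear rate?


Rate = volume_loss / distance
= 141.0 / 39.5
= 3.57 mm^3/m

3.57 mm^3/m


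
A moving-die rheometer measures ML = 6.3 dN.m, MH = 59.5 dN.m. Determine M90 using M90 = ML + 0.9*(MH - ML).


M90 = ML + 0.9 * (MH - ML)
M90 = 6.3 + 0.9 * (59.5 - 6.3)
M90 = 6.3 + 0.9 * 53.2
M90 = 54.18 dN.m

54.18 dN.m


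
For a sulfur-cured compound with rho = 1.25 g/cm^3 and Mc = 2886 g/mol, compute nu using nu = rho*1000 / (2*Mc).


nu = rho * 1000 / (2 * Mc)
nu = 1.25 * 1000 / (2 * 2886)
nu = 1250.0 / 5772
nu = 0.2166 mol/L

0.2166 mol/L


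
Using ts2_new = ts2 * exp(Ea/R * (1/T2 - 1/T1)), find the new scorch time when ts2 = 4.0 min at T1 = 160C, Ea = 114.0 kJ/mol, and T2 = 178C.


Convert temperatures: T1 = 160 + 273.15 = 433.15 K, T2 = 178 + 273.15 = 451.15 K
ts2_new = 4.0 * exp(114000 / 8.314 * (1/451.15 - 1/433.15))
1/T2 - 1/T1 = -9.2111e-05
ts2_new = 1.13 min

1.13 min


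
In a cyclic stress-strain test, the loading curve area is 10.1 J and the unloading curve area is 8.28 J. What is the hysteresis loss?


Hysteresis loss = loading - unloading
= 10.1 - 8.28
= 1.82 J

1.82 J


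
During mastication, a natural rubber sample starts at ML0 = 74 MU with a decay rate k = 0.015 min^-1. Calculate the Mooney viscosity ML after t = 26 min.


ML = ML0 * exp(-k * t)
ML = 74 * exp(-0.015 * 26)
ML = 74 * 0.6771
ML = 50.1 MU

50.1 MU


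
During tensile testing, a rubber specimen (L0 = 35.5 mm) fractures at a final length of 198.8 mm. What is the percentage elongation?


Elongation = (Lf - L0) / L0 * 100
= (198.8 - 35.5) / 35.5 * 100
= 163.3 / 35.5 * 100
= 460.0%

460.0%


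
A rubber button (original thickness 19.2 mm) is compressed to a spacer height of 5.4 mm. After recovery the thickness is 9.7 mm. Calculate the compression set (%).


CS = (t0 - recovered) / (t0 - ts) * 100
= (19.2 - 9.7) / (19.2 - 5.4) * 100
= 9.5 / 13.8 * 100
= 68.8%

68.8%


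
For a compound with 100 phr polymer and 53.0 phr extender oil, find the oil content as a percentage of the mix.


Oil % = oil / (100 + oil) * 100
= 53.0 / (100 + 53.0) * 100
= 53.0 / 153.0 * 100
= 34.64%

34.64%


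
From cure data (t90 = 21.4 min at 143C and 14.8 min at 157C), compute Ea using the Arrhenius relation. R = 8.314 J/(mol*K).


T1 = 416.15 K, T2 = 430.15 K
1/T1 - 1/T2 = 7.8209e-05
ln(t1/t2) = ln(21.4/14.8) = 0.3688
Ea = 8.314 * 0.3688 / 7.8209e-05 = 39201.2597 J/mol
Ea = 39.2 kJ/mol

39.2 kJ/mol


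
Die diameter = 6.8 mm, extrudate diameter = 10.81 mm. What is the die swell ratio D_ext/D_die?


Die swell ratio = D_extrudate / D_die
= 10.81 / 6.8
= 1.59

Die swell = 1.59


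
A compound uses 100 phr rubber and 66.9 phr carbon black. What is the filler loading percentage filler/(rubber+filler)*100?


Filler % = filler / (rubber + filler) * 100
= 66.9 / (100 + 66.9) * 100
= 66.9 / 166.9 * 100
= 40.08%

40.08%


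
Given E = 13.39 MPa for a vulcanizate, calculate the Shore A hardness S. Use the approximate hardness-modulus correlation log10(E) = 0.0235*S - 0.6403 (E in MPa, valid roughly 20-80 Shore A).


log10(E) = 0.0235*S - 0.6403  =>  S = (log10(E) + 0.6403) / 0.0235
log10(13.39) = 1.126781
S = (1.126781 + 0.6403) / 0.0235 = 1.767081 / 0.0235
S = 75.2

Shore A = 75.2


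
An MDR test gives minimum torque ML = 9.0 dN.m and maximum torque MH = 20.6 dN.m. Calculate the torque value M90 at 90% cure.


M90 = ML + 0.9 * (MH - ML)
M90 = 9.0 + 0.9 * (20.6 - 9.0)
M90 = 9.0 + 0.9 * 11.6
M90 = 19.44 dN.m

19.44 dN.m


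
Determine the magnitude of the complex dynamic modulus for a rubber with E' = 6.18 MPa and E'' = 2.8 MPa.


|E*| = sqrt(E'^2 + E''^2)
= sqrt(6.18^2 + 2.8^2)
= sqrt(38.1924 + 7.8400)
= 6.785 MPa

6.785 MPa


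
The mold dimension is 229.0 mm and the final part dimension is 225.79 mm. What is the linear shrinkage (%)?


Shrinkage = (mold - part) / mold * 100
= (229.0 - 225.79) / 229.0 * 100
= 3.21 / 229.0 * 100
= 1.4%

1.4%


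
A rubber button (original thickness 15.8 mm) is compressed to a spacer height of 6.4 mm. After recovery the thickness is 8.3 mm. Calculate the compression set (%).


CS = (t0 - recovered) / (t0 - ts) * 100
= (15.8 - 8.3) / (15.8 - 6.4) * 100
= 7.5 / 9.4 * 100
= 79.8%

79.8%


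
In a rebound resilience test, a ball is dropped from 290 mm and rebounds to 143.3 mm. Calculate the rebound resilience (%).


Resilience = h_rebound / h_drop * 100
= 143.3 / 290 * 100
= 49.4%

49.4%


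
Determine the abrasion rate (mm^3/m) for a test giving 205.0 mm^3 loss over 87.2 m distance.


Rate = volume_loss / distance
= 205.0 / 87.2
= 2.351 mm^3/m

2.351 mm^3/m


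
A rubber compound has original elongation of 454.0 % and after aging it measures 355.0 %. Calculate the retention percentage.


Retention = aged / original * 100
= 355.0 / 454.0 * 100
= 78.2%

78.2%


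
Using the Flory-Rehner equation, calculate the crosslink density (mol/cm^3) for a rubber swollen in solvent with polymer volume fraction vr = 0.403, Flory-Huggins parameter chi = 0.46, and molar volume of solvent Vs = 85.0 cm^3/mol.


ln(1 - vr) = ln(1 - 0.403) = -0.5158
Numerator = -((-0.5158) + 0.403 + 0.46 * 0.403^2) = 0.0381
Denominator = 85.0 * (0.403^(1/3) - 0.403/2) = 45.6572
nu = 0.0381 / 45.6572 = 8.3514e-04 mol/cm^3

8.3514e-04 mol/cm^3
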